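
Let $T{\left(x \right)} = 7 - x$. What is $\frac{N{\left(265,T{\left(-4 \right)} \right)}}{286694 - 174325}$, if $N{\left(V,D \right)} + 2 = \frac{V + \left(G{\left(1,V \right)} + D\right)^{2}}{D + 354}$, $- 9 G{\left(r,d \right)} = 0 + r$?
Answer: $- \frac{28061}{3322189485} \approx -8.4465 \cdot 10^{-6}$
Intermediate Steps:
$G{\left(r,d \right)} = - \frac{r}{9}$ ($G{\left(r,d \right)} = - \frac{0 + r}{9} = - \frac{r}{9}$)
$N{\left(V,D \right)} = -2 + \frac{V + \left(- \frac{1}{9} + D\right)^{2}}{354 + D}$ ($N{\left(V,D \right)} = -2 + \frac{V + \left(\left(- \frac{1}{9}\right) 1 + D\right)^{2}}{D + 354} = -2 + \frac{V + \left(- \frac{1}{9} + D\right)^{2}}{354 + D}$)
$\frac{N{\left(265,T{\left(-4 \right)} \right)}}{286694 - 174325} = \frac{\frac{1}{354 + \left(7 - -4\right)} \left(- \frac{57347}{81} + 265 + \left(7 - -4\right)^{2} - \frac{20 \left(7 - -4\right)}{9}\right)}{286694 - 174325} = \frac{\frac{1}{354 + \left(7 + 4\right)} \left(- \frac{57347}{81} + 265 + \left(7 + 4\right)^{2} - \frac{20 \left(7 + 4\right)}{9}\right)}{112369} = \frac{- \frac{57347}{81} + 265 + 11^{2} - \frac{220}{9}}{354 + 11} \cdot \frac{1}{112369} = \frac{- \frac{57347}{81} + 265 + 121 - \frac{220}{9}}{365} \cdot \frac{1}{112369} = \frac{1}{365} \left(- \frac{28061}{81}\right) \frac{1}{112369} = \left(- \frac{28061}{29565}\right) \frac{1}{112369} = - \frac{28061}{3322189485}$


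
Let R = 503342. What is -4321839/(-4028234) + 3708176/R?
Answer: 1222340266223/144827097002 ≈ 8.4400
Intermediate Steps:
-4321839/(-4028234) + 3708176/R = -4321839/(-4028234) + 3708176/503342 = -4321839*(-1/4028234) + 3708176*(1/503342) = 4321839/4028234 + 1854088/251671 = 1222340266223/144827097002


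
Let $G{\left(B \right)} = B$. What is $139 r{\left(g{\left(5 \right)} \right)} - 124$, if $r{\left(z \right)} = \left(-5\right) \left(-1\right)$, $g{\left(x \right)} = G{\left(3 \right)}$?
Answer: $571$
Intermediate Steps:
$g{\left(x \right)} = 3$
$r{\left(z \right)} = 5$
$139 r{\left(g{\left(5 \right)} \right)} - 124 = 139 \cdot 5 - 124 = 695 - 124 = 571$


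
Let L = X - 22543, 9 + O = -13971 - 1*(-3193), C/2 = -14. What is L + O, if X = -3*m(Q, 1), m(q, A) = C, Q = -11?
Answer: -33246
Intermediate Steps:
C = -28 (C = 2*(-14) = -28)
O = -10787 (O = -9 + (-13971 - 1*(-3193)) = -9 + (-13971 + 3193) = -9 - 10778 = -10787)
m(q, A) = -28
X = 84 (X = -3*(-28) = 84)
L = -22459 (L = 84 - 22543 = -22459)
L + O = -22459 - 10787 = -33246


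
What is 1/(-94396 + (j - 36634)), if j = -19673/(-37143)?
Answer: -37143/4866827617 ≈ -7.6319e-6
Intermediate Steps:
j = 19673/37143 (j = -19673*(-1/37143) = 19673/37143 ≈ 0.52966)
1/(-94396 + (j - 36634)) = 1/(-94396 + (19673/37143 - 36634)) = 1/(-94396 - 1360676989/37143) = 1/(-4866827617/37143) = -37143/4866827617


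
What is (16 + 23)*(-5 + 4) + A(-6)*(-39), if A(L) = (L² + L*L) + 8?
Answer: -3159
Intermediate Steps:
A(L) = 8 + 2*L² (A(L) = (L² + L²) + 8 = 2*L² + 8 = 8 + 2*L²)
(16 + 23)*(-5 + 4) + A(-6)*(-39) = (16 + 23)*(-5 + 4) + (8 + 2*(-6)²)*(-39) = 39*(-1) + (8 + 2*36)*(-39) = -39 + (8 + 72)*(-39) = -39 + 80*(-39) = -39 - 3120 = -3159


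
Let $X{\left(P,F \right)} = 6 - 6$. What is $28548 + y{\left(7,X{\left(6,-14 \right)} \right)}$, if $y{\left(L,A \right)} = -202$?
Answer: $28346$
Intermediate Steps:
$X{\left(P,F \right)} = 0$ ($X{\left(P,F \right)} = 6 - 6 = 0$)
$28548 + y{\left(7,X{\left(6,-14 \right)} \right)} = 28548 - 202 = 28346$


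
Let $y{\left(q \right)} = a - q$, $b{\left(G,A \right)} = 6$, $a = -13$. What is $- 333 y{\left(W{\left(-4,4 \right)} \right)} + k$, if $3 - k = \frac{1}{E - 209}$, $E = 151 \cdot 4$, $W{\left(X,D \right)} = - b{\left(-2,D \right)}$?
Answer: $\frac{921929}{395} \approx 2334.0$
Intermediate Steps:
$W{\left(X,D \right)} = -6$ ($W{\left(X,D \right)} = \left(-1\right) 6 = -6$)
$E = 604$
$y{\left(q \right)} = -13 - q$
$k = \frac{1184}{395}$ ($k = 3 - \frac{1}{604 - 209} = 3 - \frac{1}{395} = \frac{1184}{395} \approx 2.9975$)
$- 333 y{\left(W{\left(-4,4 \right)} \right)} + k = - 333 \left(-13 - -6\right) + \frac{1184}{395} = - 333 \left(-13 + 6\right) + \frac{1184}{395} = \left(-333\right) \left(-7\right) + \frac{1184}{395} = 2331 + \frac{1184}{395} = \frac{921929}{395}$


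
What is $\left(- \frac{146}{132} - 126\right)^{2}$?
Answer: $\frac{70375321}{4356} \approx 16156.0$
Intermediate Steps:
$\left(- \frac{146}{132} - 126\right)^{2} = \left(\left(-146\right) \frac{1}{132} - 126\right)^{2} = \left(- \frac{73}{66} - 126\right)^{2} = \left(- \frac{8389}{66}\right)^{2} = \frac{70375321}{4356}$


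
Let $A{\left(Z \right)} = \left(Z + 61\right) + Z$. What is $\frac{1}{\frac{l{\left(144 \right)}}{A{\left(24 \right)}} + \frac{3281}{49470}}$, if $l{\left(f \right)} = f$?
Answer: $\frac{317190}{440077} \approx 0.72076$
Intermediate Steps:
$A{\left(Z \right)} = 61 + 2 Z$ ($A{\left(Z \right)} = \left(61 + Z\right) + Z = 61 + 2 Z$)
$\frac{1}{\frac{l{\left(144 \right)}}{A{\left(24 \right)}} + \frac{3281}{49470}} = \frac{1}{\frac{144}{61 + 2 \cdot 24} + \frac{3281}{49470}} = \frac{1}{\frac{144}{61 + 48} + 3281 \cdot \frac{1}{49470}} = \frac{1}{\frac{144}{109} + \frac{193}{2910}} = \frac{1}{\frac{440077}{317190}} = \frac{317190}{440077}$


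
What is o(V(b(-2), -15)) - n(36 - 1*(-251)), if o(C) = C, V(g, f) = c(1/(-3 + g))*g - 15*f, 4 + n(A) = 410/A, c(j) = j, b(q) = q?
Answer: 7979/35 ≈ 227.97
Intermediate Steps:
n(A) = -4 + 410/A
V(g, f) = -15*f + g/(-3 + g) (V(g, f) = g/(-3 + g) - 15*f = -15*f + g/(-3 + g))
o(V(b(-2), -15)) - n(36 - 1*(-251)) = (-2 - 15*(-15)*(-3 - 2))/(-3 - 2) - (-4 + 410/(36 - 1*(-251))) = (-2 - 15*(-15)*(-5))/(-5) - (-4 + 410/(36 + 251)) = -(-2 - 1125)/5 - (-4 + 410/287) = -⅕*(-1127) - (-4 + 410*(1/287)) = 1127/5 - (-4 + 10/7) = 1127/5 - 1*(-18/7) = 1127/5 + 18/7 = 7979/35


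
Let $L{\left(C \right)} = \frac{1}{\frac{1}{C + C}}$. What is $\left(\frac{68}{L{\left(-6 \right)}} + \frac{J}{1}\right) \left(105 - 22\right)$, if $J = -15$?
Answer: $- \frac{5146}{3} \approx -1715.3$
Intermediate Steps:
$L{\left(C \right)} = 2 C$ ($L{\left(C \right)} = \frac{1}{\frac{1}{2 C}} = \frac{1}{\frac{1}{2} \frac{1}{C}} = 2 C$)
$\left(\frac{68}{L{\left(-6 \right)}} + \frac{J}{1}\right) \left(105 - 22\right) = \left(\frac{68}{2 \left(-6\right)} - \frac{15}{1}\right) \left(105 - 22\right) = \left(\frac{68}{-12} - 15\right) \left(105 - 22\right) = \left(68 \left(- \frac{1}{12}\right) - 15\right) 83 = \left(- \frac{17}{3} - 15\right) 83 = \left(- \frac{62}{3}\right) 83 = - \frac{5146}{3}$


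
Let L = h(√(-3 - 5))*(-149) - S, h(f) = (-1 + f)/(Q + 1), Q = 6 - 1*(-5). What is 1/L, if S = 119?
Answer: -5116/604483 + 1192*I*√2/604483 ≈ -0.0084634 + 0.0027887*I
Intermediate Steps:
Q = 11 (Q = 6 + 5 = 11)
h(f) = -1/12 + f/12 (h(f) = (-1 + f)/(11 + 1) = (-1 + f)/12 = (-1 + f)*(1/12) = -1/12 + f/12)
L = -1279/12 - 149*I*√2/6 (L = (-1/12 + √(-3 - 5)/12)*(-149) - 1*119 = (-1/12 + √(-8)/12)*(-149) - 119 = (-1/12 + (2*I*√2)/12)*(-149) - 119 = (-1/12 + I*√2/6)*(-149) - 119 = (149/12 - 149*I*√2/6) - 119 = -1279/12 - 149*I*√2/6 ≈ -106.58 - 35.12*I)
1/L = 1/(-1279/12 - 149*I*√2/6)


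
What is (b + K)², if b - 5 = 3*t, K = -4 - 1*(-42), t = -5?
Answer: 784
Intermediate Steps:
K = 38 (K = -4 + 42 = 38)
b = -10 (b = 5 + 3*(-5) = 5 - 15 = -10)
(b + K)² = (-10 + 38)² = 28² = 784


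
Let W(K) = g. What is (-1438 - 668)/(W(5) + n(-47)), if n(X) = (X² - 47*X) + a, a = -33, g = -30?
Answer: -162/335 ≈ -0.48358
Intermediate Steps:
n(X) = -33 + X² - 47*X (n(X) = (X² - 47*X) - 33 = -33 + X² - 47*X)
W(K) = -30
(-1438 - 668)/(W(5) + n(-47)) = (-1438 - 668)/(-30 + (-33 + (-47)² - 47*(-47))) = -2106/(-30 + (-33 + 2209 + 2209)) = -2106/(-30 + 4385) = -2106/4355 = -2106*1/4355 = -162/335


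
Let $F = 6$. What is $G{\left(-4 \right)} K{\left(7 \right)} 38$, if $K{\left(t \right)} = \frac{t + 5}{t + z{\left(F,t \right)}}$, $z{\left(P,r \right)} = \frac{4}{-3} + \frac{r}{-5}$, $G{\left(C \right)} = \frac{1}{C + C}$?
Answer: $- \frac{855}{64} \approx -13.359$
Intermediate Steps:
$G{\left(C \right)} = \frac{1}{2 C}$
$z{\left(P,r \right)} = - \frac{4}{3} - \frac{r}{5}$ ($z{\left(P,r \right)} = 4 \left(- \frac{1}{3}\right) + r \left(- \frac{1}{5}\right) = - \frac{4}{3} - \frac{r}{5}$)
$K{\left(t \right)} = \frac{5 + t}{- \frac{4}{3} + \frac{4 t}{5}}$ ($K{\left(t \right)} = \frac{t + 5}{t - \left(\frac{4}{3} + \frac{t}{5}\right)} = \frac{5 + t}{- \frac{4}{3} + \frac{4 t}{5}}$)
$G{\left(-4 \right)} K{\left(7 \right)} 38 = \frac{1}{2 \left(-4\right)} \frac{15 \left(5 + 7\right)}{4 \left(-5 + 3 \cdot 7\right)} 38 = \frac{1}{2} \left(- \frac{1}{4}\right) \frac{15}{4} \frac{1}{-5 + 21} \cdot 12 \cdot 38 = - \frac{\frac{15}{4} \cdot \frac{1}{16} \cdot 12}{8} \cdot 38 = \left(- \frac{1}{8}\right) \frac{45}{16} \cdot 38 = \left(- \frac{45}{128}\right) 38 = - \frac{855}{64}$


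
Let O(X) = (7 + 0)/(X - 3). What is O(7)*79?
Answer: 553/4 ≈ 138.25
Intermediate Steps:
O(X) = 7/(-3 + X)
O(7)*79 = (7/(-3 + 7))*79 = (7/4)*79 = 553/4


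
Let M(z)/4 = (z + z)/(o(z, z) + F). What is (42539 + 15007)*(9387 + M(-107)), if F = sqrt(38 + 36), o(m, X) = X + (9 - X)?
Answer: 3337955730/7 + 49259376*sqrt(74)/7 ≈ 5.3739e+8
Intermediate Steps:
o(m, X) = 9
F = sqrt(74) ≈ 8.6023
M(z) = 8*z/(9 + sqrt(74)) (M(z) = 4*((z + z)/(9 + sqrt(74))) = 4*((2*z)/(9 + sqrt(74))) = 4*(2*z/(9 + sqrt(74))) = 8*z/(9 + sqrt(74)))
(42539 + 15007)*(9387 + M(-107)) = (42539 + 15007)*(9387 + ((72/7)*(-107) - 8/7*(-107)*sqrt(74))) = 57546*(9387 + (-7704/7 + 856*sqrt(74)/7)) = 57546*(58005/7 + 856*sqrt(74)/7) = 3337955730/7 + 49259376*sqrt(74)/7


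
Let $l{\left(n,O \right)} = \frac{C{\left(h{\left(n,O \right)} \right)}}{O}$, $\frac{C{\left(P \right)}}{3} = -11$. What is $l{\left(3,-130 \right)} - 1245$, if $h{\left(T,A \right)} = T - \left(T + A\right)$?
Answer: $- \frac{161817}{130} \approx -1244.7$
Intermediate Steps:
$h{\left(T,A \right)} = - A$ ($h{\left(T,A \right)} = T - \left(A + T\right) = - A$)
$C{\left(P \right)} = -33$ ($C{\left(P \right)} = 3 \left(-11\right) = -33$)
$l{\left(n,O \right)} = - \frac{33}{O}$
$l{\left(3,-130 \right)} - 1245 = - \frac{33}{-130} - 1245 = \left(-33\right) \left(- \frac{1}{130}\right) - 1245 = \frac{33}{130} - 1245 = - \frac{161817}{130}$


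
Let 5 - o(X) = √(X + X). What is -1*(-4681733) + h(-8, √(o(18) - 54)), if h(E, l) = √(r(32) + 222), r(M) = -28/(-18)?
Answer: 4681733 + 2*√503/3 ≈ 4.6817e+6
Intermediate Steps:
r(M) = 14/9 (r(M) = -28*(-1/18) = 14/9)
o(X) = 5 - √2*√X (o(X) = 5 - √(X + X) = 5 - √(2*X) = 5 - √2*√X)
h(E, l) = 2*√503/3 (h(E, l) = √(14/9 + 222) = √(2012/9) = 2*√503/3)
-1*(-4681733) + h(-8, √(o(18) - 54)) = -1*(-4681733) + 2*√503/3 = 4681733 + 2*√503/3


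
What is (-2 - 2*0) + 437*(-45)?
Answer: -19667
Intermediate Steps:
(-2 - 2*0) + 437*(-45) = (-2 + 0) - 19665 = -2 - 19665 = -19667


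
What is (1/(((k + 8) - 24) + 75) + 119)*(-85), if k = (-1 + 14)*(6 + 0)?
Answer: -1385840/137 ≈ -10116.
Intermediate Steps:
k = 78 (k = 13*6 = 78)
(1/(((k + 8) - 24) + 75) + 119)*(-85) = (1/(((78 + 8) - 24) + 75) + 119)*(-85) = (1/((86 - 24) + 75) + 119)*(-85) = (1/(62 + 75) + 119)*(-85) = (1/137 + 119)*(-85) = (16304/137)*(-85) = -1385840/137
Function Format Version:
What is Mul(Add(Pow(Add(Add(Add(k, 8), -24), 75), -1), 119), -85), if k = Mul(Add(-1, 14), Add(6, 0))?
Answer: Rational(-1385840, 137) ≈ -10116.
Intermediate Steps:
k = 78 (k = Mul(13, 6) = 78)
Mul(Add(Pow(Add(Add(Add(k, 8), -24), 75), -1), 119), -85) = Mul(Add(Pow(Add(Add(Add(78, 8), -24), 75), -1), 119), -85) = Mul(Add(Pow(Add(Add(86, -24), 75), -1), 119), -85) = Mul(Add(Pow(Add(62, 75), -1), 119), -85) = Mul(Add(Pow(137, -1), 119), -85) = Mul(Add(Rational(1, 137), 119), -85) = Mul(Rational(16304, 137), -85) = Rational(-1385840, 137)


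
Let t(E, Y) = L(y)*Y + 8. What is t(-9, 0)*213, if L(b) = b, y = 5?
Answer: 1704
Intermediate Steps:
t(E, Y) = 8 + 5*Y (t(E, Y) = 5*Y + 8 = 8 + 5*Y)
t(-9, 0)*213 = (8 + 5*0)*213 = (8 + 0)*213 = 8*213 = 1704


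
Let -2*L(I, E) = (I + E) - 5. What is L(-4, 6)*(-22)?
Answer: -33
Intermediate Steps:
L(I, E) = 5/2 - E/2 - I/2 (L(I, E) = -((I + E) - 5)/2 = -((E + I) - 5)/2 = -(-5 + E + I)/2 = 5/2 - E/2 - I/2)
L(-4, 6)*(-22) = (5/2 - ½*6 - ½*(-4))*(-22) = (5/2 - 3 + 2)*(-22) = (3/2)*(-22) = -33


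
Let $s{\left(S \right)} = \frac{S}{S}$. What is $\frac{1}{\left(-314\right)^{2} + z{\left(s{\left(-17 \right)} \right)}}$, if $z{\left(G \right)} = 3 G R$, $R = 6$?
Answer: $\frac{1}{98614} \approx 1.0141 \cdot 10^{-5}$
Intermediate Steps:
$s{\left(S \right)} = 1$
$z{\left(G \right)} = 18 G$ ($z{\left(G \right)} = 3 G 6 = 18 G$)
$\frac{1}{\left(-314\right)^{2} + z{\left(s{\left(-17 \right)} \right)}} = \frac{1}{\left(-314\right)^{2} + 18 \cdot 1} = \frac{1}{98596 + 18} = \frac{1}{98614}$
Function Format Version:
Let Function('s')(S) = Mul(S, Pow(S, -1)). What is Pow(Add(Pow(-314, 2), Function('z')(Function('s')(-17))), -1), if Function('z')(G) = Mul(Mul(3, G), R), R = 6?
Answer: Rational(1, 98614) ≈ 1.0141e-5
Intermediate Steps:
Function('s')(S) = 1
Function('z')(G) = Mul(18, G) (Function('z')(G) = Mul(Mul(3, G), 6) = Mul(18, G))
Pow(Add(Pow(-314, 2), Function('z')(Function('s')(-17))), -1) = Pow(Add(Pow(-314, 2), Mul(18, 1)), -1) = Pow(Add(98596, 18), -1) = Pow(98614, -1) = Rational(1, 98614)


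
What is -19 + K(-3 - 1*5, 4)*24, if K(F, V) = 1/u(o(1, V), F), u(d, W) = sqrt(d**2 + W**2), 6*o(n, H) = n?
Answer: -19 + 144*sqrt(2305)/2305 ≈ -16.001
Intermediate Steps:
o(n, H) = n/6
u(d, W) = sqrt(W**2 + d**2)
K(F, V) = 1/sqrt(1/36 + F**2) (K(F, V) = 1/sqrt(F**2 + ((1/6)*1)**2) = 1/sqrt(F**2 + (1/6)**2) = 1/sqrt(F**2 + 1/36) = 1/sqrt(1/36 + F**2))
-19 + K(-3 - 1*5, 4)*24 = -19 + (6/sqrt(1 + 36*(-3 - 1*5)**2))*24 = -19 + (6/sqrt(1 + 36*(-3 - 5)**2))*24 = -19 + (6/sqrt(1 + 36*(-8)**2))*24 = -19 + (6/sqrt(1 + 36*64))*24 = -19 + (6/sqrt(1 + 2304))*24 = -19 + (6/sqrt(2305))*24 = -19 + (6*(sqrt(2305)/2305))*24 = -19 + (6*sqrt(2305)/2305)*24 = -19 + 144*sqrt(2305)/2305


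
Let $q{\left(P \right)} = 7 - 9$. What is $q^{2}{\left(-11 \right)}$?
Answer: $4$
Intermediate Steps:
$q{\left(P \right)} = -2$ ($q{\left(P \right)} = 7 - 9 = -2$)
$q^{2}{\left(-11 \right)} = \left(-2\right)^{2} = 4$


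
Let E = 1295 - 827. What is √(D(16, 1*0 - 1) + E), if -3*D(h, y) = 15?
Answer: √463 ≈ 21.517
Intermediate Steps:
D(h, y) = -5 (D(h, y) = -⅓*15 = -5)
E = 468
√(D(16, 1*0 - 1) + E) = √(-5 + 468) = √463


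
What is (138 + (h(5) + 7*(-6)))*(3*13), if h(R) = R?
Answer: 3939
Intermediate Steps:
(138 + (h(5) + 7*(-6)))*(3*13) = (138 + (5 + 7*(-6)))*(3*13) = (138 + (5 - 42))*39 = (138 - 37)*39 = 101*39 = 3939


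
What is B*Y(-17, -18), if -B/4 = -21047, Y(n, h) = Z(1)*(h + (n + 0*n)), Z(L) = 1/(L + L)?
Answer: -1473290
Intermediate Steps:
Z(L) = 1/(2*L)
Y(n, h) = h/2 + n/2 (Y(n, h) = ((½)/1)*(h + (n + 0*n)) = ((½)*1)*(h + (n + 0)) = (h + n)/2 = h/2 + n/2)
B = 84188 (B = -4*(-21047) = 84188)
B*Y(-17, -18) = 84188*((½)*(-18) + (½)*(-17)) = 84188*(-9 - 17/2) = 84188*(-35/2) = -1473290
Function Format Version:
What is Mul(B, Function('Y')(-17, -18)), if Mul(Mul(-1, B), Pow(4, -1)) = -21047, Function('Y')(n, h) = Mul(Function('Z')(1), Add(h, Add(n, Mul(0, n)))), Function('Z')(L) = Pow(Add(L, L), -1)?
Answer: -1473290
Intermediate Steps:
Function('Z')(L) = Mul(Rational(1, 2), Pow(L, -1)) (Function('Z')(L) = Pow(Mul(2, L), -1) = Mul(Rational(1, 2), Pow(L, -1)))
Function('Y')(n, h) = Add(Mul(Rational(1, 2), h), Mul(Rational(1, 2), n)) (Function('Y')(n, h) = Mul(Mul(Rational(1, 2), Pow(1, -1)), Add(h, Add(n, Mul(0, n)))) = Mul(Mul(Rational(1, 2), 1), Add(h, Add(n, 0))) = Mul(Rational(1, 2), Add(h, n)) = Add(Mul(Rational(1, 2), h), Mul(Rational(1, 2), n)))
B = 84188 (B = Mul(-4, -21047) = 84188)
Mul(B, Function('Y')(-17, -18)) = Mul(84188, Add(Mul(Rational(1, 2), -18), Mul(Rational(1, 2), -17))) = Mul(84188, Add(-9, Rational(-17, 2))) = Mul(84188, Rational(-35, 2)) = -1473290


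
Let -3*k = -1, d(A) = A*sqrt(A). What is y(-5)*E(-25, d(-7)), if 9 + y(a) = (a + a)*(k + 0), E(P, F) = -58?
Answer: 2146/3 ≈ 715.33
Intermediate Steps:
d(A) = A**(3/2)
k = 1/3 (k = -1/3*(-1) = 1/3 ≈ 0.33333)
y(a) = -9 + 2*a/3 (y(a) = -9 + (a + a)*(1/3 + 0) = -9 + (2*a)*(1/3) = -9 + 2*a/3)
y(-5)*E(-25, d(-7)) = (-9 + (2/3)*(-5))*(-58) = (-9 - 10/3)*(-58) = -37/3*(-58) = 2146/3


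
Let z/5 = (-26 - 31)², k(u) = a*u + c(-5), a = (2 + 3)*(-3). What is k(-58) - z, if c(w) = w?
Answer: -15380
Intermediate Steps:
a = -15 (a = 5*(-3) = -15)
k(u) = -5 - 15*u (k(u) = -15*u - 5 = -5 - 15*u)
z = 16245 (z = 5*(-26 - 31)² = 5*(-57)² = 5*3249 = 16245)
k(-58) - z = (-5 - 15*(-58)) - 1*16245 = (-5 + 870) - 16245 = 865 - 16245 = -15380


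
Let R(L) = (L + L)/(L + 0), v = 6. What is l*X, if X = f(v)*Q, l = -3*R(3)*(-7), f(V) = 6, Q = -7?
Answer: -1764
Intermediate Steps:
R(L) = 2 (R(L) = (2*L)/L = 2)
l = 42 (l = -3*2*(-7) = -6*(-7) = 42)
X = -42 (X = 6*(-7) = -42)
l*X = 42*(-42) = -1764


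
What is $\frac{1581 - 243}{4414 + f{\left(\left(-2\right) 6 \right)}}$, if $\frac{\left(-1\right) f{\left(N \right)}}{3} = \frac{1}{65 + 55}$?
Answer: $\frac{17840}{58853} \approx 0.30313$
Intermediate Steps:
$f{\left(N \right)} = - \frac{1}{40}$ ($f{\left(N \right)} = - \frac{3}{65 + 55} = - \frac{3}{120} = \left(-3\right) \frac{1}{120} = - \frac{1}{40}$)
$\frac{1581 - 243}{4414 + f{\left(\left(-2\right) 6 \right)}} = \frac{1581 - 243}{4414 - \frac{1}{40}} = \frac{1338}{\frac{176559}{40}} = 1338 \cdot \frac{40}{176559} = \frac{17840}{58853}$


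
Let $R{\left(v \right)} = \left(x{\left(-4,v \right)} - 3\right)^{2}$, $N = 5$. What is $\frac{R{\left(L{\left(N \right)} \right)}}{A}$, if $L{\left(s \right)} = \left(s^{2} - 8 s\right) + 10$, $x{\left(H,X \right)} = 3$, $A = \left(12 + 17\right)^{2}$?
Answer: $0$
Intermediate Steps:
$A = 841$ ($A = 29^{2} = 841$)
$L{\left(s \right)} = 10 + s^{2} - 8 s$
$R{\left(v \right)} = 0$ ($R{\left(v \right)} = \left(3 - 3\right)^{2} = 0^{2} = 0$)
$\frac{R{\left(L{\left(N \right)} \right)}}{A} = \frac{0}{841} = 0 \cdot \frac{1}{841} = 0$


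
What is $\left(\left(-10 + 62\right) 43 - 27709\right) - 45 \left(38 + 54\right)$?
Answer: $-29613$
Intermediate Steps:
$\left(\left(-10 + 62\right) 43 - 27709\right) - 45 \left(38 + 54\right) = \left(52 \cdot 43 - 27709\right) - 4140 = \left(2236 - 27709\right) - 4140 = -25473 - 4140 = -29613$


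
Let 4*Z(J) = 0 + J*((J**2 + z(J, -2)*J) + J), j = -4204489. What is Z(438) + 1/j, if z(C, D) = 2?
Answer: 88928310145688/4204489 ≈ 2.1151e+7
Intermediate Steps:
Z(J) = J*(J**2 + 3*J)/4 (Z(J) = (0 + J*((J**2 + 2*J) + J))/4 = (0 + J*(J**2 + 3*J))/4 = (J*(J**2 + 3*J))/4 = J*(J**2 + 3*J)/4)
Z(438) + 1/j = (1/4)*438**2*(3 + 438) + 1/(-4204489) = (1/4)*191844*441 - 1/4204489 = 21150801 - 1/4204489 = 88928310145688/4204489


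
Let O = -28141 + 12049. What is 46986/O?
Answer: -7831/2682 ≈ -2.9198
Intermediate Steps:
O = -16092
46986/O = 46986/(-16092) = 46986*(-1/16092) = -7831/2682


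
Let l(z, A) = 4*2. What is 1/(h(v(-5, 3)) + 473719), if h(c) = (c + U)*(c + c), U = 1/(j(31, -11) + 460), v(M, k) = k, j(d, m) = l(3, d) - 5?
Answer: 463/219340237 ≈ 2.1109e-6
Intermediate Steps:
l(z, A) = 8
j(d, m) = 3 (j(d, m) = 8 - 5 = 3)
U = 1/463 (U = 1/(3 + 460) = 1/463 ≈ 0.0021598)
h(c) = 2*c*(1/463 + c) (h(c) = (c + 1/463)*(c + c) = (1/463 + c)*(2*c) = 2*c*(1/463 + c))
1/(h(v(-5, 3)) + 473719) = 1/((2/463)*3*(1 + 463*3) + 473719) = 1/((2/463)*3*(1 + 1389) + 473719) = 1/((2/463)*3*1390 + 473719) = 1/(8340/463 + 473719) = 1/(219340237/463) = 463/219340237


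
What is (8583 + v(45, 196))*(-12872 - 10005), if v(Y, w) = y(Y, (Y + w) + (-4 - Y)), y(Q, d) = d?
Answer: -200745675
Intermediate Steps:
v(Y, w) = -4 + w (v(Y, w) = (Y + w) + (-4 - Y) = -4 + w)
(8583 + v(45, 196))*(-12872 - 10005) = (8583 + (-4 + 196))*(-12872 - 10005) = (8583 + 192)*(-22877) = 8775*(-22877) = -200745675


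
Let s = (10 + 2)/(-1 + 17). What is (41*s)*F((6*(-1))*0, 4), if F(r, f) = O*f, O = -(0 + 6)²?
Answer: -4428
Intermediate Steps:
O = -36 (O = -1*6² = -1*36 = -36)
s = ¾ (s = 12/16 = 12*(1/16) = ¾ ≈ 0.75000)
F(r, f) = -36*f
(41*s)*F((6*(-1))*0, 4) = (41*(¾))*(-36*4) = (123/4)*(-144) = -4428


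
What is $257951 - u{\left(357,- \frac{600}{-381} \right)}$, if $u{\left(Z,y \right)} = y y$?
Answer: $\frac{4160451679}{16129} \approx 2.5795 \cdot 10^{5}$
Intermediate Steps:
$u{\left(Z,y \right)} = y^{2}$
$257951 - u{\left(357,- \frac{600}{-381} \right)} = 257951 - \left(- \frac{600}{-381}\right)^{2} = 257951 - \left(\left(-600\right) \left(- \frac{1}{381}\right)\right)^{2} = 257951 - \left(\frac{200}{127}\right)^{2} = 257951 - \frac{40000}{16129} = \frac{4160451679}{16129}$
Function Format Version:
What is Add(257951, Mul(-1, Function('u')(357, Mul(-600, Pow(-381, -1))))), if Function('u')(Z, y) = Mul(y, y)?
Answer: Rational(4160451679, 16129) ≈ 2.5795e+5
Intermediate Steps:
Function('u')(Z, y) = Pow(y, 2)
Add(257951, Mul(-1, Function('u')(357, Mul(-600, Pow(-381, -1))))) = Add(257951, Mul(-1, Pow(Mul(-600, Pow(-381, -1)), 2))) = Add(257951, Mul(-1, Pow(Mul(-600, Rational(-1, 381)), 2))) = Add(257951, Mul(-1, Pow(Rational(200, 127), 2))) = Add(257951, Mul(-1, Rational(40000, 16129))) = Add(257951, Rational(-40000, 16129)) = Rational(4160451679, 16129)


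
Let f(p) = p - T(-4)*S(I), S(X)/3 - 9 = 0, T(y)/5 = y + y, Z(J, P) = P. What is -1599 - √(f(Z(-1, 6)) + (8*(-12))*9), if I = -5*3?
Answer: -1599 - √222 ≈ -1613.9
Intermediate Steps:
T(y) = 10*y (T(y) = 5*(y + y) = 5*(2*y) = 10*y)
I = -15
S(X) = 27 (S(X) = 27 + 3*0 = 27 + 0 = 27)
f(p) = 1080 + p (f(p) = p - 10*(-4)*27 = p - (-40)*27 = p - 1*(-1080) = p + 1080 = 1080 + p)
-1599 - √(f(Z(-1, 6)) + (8*(-12))*9) = -1599 - √((1080 + 6) + (8*(-12))*9) = -1599 - √(1086 - 96*9) = -1599 - √(1086 - 864) = -1599 - √222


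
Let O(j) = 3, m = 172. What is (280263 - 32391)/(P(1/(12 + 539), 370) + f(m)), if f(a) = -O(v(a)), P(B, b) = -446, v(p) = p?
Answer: -247872/449 ≈ -552.05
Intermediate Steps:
f(a) = -3 (f(a) = -1*3 = -3)
(280263 - 32391)/(P(1/(12 + 539), 370) + f(m)) = (280263 - 32391)/(-446 - 3) = 247872/(-449) = 247872*(-1/449) = -247872/449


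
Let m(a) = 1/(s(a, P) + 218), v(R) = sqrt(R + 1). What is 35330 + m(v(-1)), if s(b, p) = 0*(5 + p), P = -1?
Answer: 7701941/218 ≈ 35330.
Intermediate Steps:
s(b, p) = 0
v(R) = sqrt(1 + R)
m(a) = 1/218 (m(a) = 1/(0 + 218) = 1/218)
35330 + m(v(-1)) = 35330 + 1/218 = 7701941/218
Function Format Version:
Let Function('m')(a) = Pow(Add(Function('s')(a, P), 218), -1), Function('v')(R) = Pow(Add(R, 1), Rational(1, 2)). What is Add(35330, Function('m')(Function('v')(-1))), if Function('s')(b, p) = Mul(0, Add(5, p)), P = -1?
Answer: Rational(7701941, 218) ≈ 35330.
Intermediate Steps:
Function('s')(b, p) = 0
Function('v')(R) = Pow(Add(1, R), Rational(1, 2))
Function('m')(a) = Rational(1, 218) (Function('m')(a) = Pow(Add(0, 218), -1) = Pow(218, -1) = Rational(1, 218))
Add(35330, Function('m')(Function('v')(-1))) = Add(35330, Rational(1, 218)) = Rational(7701941, 218)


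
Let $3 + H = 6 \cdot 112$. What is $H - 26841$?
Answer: $-26172$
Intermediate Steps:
$H = 669$ ($H = -3 + 6 \cdot 112 = -3 + 672 = 669$)
$H - 26841 = 669 - 26841 = -26172$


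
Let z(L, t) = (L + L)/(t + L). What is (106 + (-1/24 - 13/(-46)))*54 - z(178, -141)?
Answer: 19496033/3404 ≈ 5727.4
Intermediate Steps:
z(L, t) = 2*L/(L + t) (z(L, t) = (2*L)/(L + t) = 2*L/(L + t))
(106 + (-1/24 - 13/(-46)))*54 - z(178, -141) = (106 + (-1/24 - 13/(-46)))*54 - 2*178/(178 - 141) = (106 + (-1*1/24 - 13*(-1/46)))*54 - 2*178/37 = (106 + (-1/24 + 13/46))*54 - 2*178/37 = (106 + 133/552)*54 - 1*356/37 = (58645/552)*54 - 356/37 = 527805/92 - 356/37 = 19496033/3404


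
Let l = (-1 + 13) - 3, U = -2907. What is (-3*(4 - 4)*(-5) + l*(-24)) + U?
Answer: -3123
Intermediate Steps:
l = 9 (l = 12 - 3 = 9)
(-3*(4 - 4)*(-5) + l*(-24)) + U = (-3*(4 - 4)*(-5) + 9*(-24)) - 2907 = (-3*0*(-5) - 216) - 2907 = (0*(-5) - 216) - 2907 = (0 - 216) - 2907 = -216 - 2907 = -3123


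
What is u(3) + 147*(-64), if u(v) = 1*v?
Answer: -9405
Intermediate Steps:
u(v) = v
u(3) + 147*(-64) = 3 + 147*(-64) = 3 - 9408 = -9405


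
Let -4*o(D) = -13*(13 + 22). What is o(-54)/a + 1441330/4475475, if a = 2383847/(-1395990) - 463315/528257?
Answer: -1120822064793433259/25655804750086470 ≈ -43.687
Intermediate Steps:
o(D) = 455/4 (o(D) = -(-13)*(13 + 22)/4 = -(-13)*35/4 = -1/4*(-455) = 455/4)
a = -100319314291/38812709970 (a = 2383847*(-1/1395990) - 463315*1/528257 = -2383847/1395990 - 24385/27803 = -100319314291/38812709970 ≈ -2.5847)
o(-54)/a + 1441330/4475475 = 455/(4*(-100319314291/38812709970)) + 1441330/4475475 = (455/4)*(-38812709970/100319314291) + 1441330*(1/4475475) = -1261413074025/28662661226 + 288266/895095 = -1120822064793433259/25655804750086470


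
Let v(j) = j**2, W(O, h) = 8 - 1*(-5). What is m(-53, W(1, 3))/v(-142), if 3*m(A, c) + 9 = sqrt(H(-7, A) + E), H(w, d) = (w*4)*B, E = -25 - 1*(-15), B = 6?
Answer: -3/20164 + I*sqrt(178)/60492 ≈ -0.00014878 + 0.00022055*I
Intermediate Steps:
W(O, h) = 13 (W(O, h) = 8 + 5 = 13)
E = -10 (E = -25 + 15 = -10)
H(w, d) = 24*w (H(w, d) = (w*4)*6 = (4*w)*6 = 24*w)
m(A, c) = -3 + I*sqrt(178)/3 (m(A, c) = -3 + sqrt(24*(-7) - 10)/3 = -3 + sqrt(-168 - 10)/3 = -3 + sqrt(-178)/3 = -3 + (I*sqrt(178))/3 = -3 + I*sqrt(178)/3)
m(-53, W(1, 3))/v(-142) = (-3 + I*sqrt(178)/3)/((-142)**2) = (-3 + I*sqrt(178)/3)/20164 = (-3 + I*sqrt(178)/3)*(1/20164) = -3/20164 + I*sqrt(178)/60492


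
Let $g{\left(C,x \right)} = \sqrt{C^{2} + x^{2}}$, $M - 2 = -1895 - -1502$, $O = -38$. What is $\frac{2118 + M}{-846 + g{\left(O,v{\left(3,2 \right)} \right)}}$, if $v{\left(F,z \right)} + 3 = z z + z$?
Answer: $- \frac{132822}{64933} - \frac{157 \sqrt{1453}}{64933} \approx -2.1377$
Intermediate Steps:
$M = -391$ ($M = 2 - 393 = -391$)
$v{\left(F,z \right)} = -3 + z + z^{2}$ ($v{\left(F,z \right)} = -3 + \left(z z + z\right) = -3 + \left(z^{2} + z\right) = -3 + \left(z + z^{2}\right) = -3 + z + z^{2}$)
$\frac{2118 + M}{-846 + g{\left(O,v{\left(3,2 \right)} \right)}} = \frac{2118 - 391}{-846 + \sqrt{\left(-38\right)^{2} + \left(-3 + 2 + 2^{2}\right)^{2}}} = \frac{1727}{-846 + \sqrt{1444 + \left(-3 + 2 + 4\right)^{2}}} = \frac{1727}{-846 + \sqrt{1444 + 3^{2}}} = \frac{1727}{-846 + \sqrt{1444 + 9}} = \frac{1727}{-846 + \sqrt{1453}}$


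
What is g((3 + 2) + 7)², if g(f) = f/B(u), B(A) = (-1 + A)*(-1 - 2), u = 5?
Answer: 1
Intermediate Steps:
B(A) = 3 - 3*A (B(A) = (-1 + A)*(-3) = 3 - 3*A)
g(f) = -f/12 (g(f) = f/(3 - 3*5) = f/(3 - 15) = f/(-12) = f*(-1/12) = -f/12)
g((3 + 2) + 7)² = (-((3 + 2) + 7)/12)² = (-(5 + 7)/12)² = (-1/12*12)² = (-1)² = 1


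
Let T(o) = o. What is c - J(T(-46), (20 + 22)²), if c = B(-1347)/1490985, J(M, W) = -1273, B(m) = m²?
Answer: 211093146/165665 ≈ 1274.2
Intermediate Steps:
c = 201601/165665 (c = (-1347)²/1490985 = 1814409*(1/1490985) = 201601/165665 ≈ 1.2169)
c - J(T(-46), (20 + 22)²) = 201601/165665 - 1*(-1273) = 201601/165665 + 1273 = 211093146/165665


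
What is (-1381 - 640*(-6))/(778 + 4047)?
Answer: 2459/4825 ≈ 0.50964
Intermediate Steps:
(-1381 - 640*(-6))/(778 + 4047) = (-1381 + 3840)/4825 = 2459*(1/4825) = 2459/4825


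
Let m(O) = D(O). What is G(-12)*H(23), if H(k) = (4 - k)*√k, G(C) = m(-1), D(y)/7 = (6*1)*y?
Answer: 798*√23 ≈ 3827.1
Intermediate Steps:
D(y) = 42*y (D(y) = 7*((6*1)*y) = 7*(6*y) = 42*y)
m(O) = 42*O
G(C) = -42 (G(C) = 42*(-1) = -42)
H(k) = √k*(4 - k)
G(-12)*H(23) = -42*√23*(4 - 1*23) = -42*√23*(4 - 23) = -42*√23*(-19) = -(-798)*√23 = 798*√23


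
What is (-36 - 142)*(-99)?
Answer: 17622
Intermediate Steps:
(-36 - 142)*(-99) = -178*(-99) = 17622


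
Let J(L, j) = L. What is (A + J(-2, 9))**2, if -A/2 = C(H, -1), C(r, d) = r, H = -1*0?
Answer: 4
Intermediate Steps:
H = 0
A = 0 (A = -2*0 = 0)
(A + J(-2, 9))**2 = (0 - 2)**2 = (-2)**2 = 4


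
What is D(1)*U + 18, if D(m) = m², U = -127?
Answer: -109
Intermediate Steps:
D(1)*U + 18 = 1²*(-127) + 18 = 1*(-127) + 18 = -127 + 18 = -109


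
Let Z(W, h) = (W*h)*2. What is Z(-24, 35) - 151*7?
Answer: -2737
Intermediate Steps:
Z(W, h) = 2*W*h
Z(-24, 35) - 151*7 = 2*(-24)*35 - 151*7 = -1680 - 1057 = -2737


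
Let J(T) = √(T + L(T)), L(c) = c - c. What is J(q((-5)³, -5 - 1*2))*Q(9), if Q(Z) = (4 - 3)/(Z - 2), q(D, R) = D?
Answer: 5*I*√5/7 ≈ 1.5972*I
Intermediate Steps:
L(c) = 0
J(T) = √T (J(T) = √(T + 0) = √T)
Q(Z) = 1/(-2 + Z)
J(q((-5)³, -5 - 1*2))*Q(9) = √((-5)³)/(-2 + 9) = √(-125)/7 = (5*I*√5)*(⅐) = 5*I*√5/7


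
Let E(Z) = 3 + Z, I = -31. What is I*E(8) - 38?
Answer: -379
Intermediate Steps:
I*E(8) - 38 = -31*(3 + 8) - 38 = -31*11 - 38 = -341 - 38 = -379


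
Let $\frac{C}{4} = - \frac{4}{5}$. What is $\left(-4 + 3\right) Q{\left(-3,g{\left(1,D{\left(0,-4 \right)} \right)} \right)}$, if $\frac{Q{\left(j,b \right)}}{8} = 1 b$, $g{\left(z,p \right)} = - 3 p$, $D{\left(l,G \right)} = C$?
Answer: $- \frac{384}{5} \approx -76.8$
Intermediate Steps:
$C = - \frac{16}{5}$ ($C = 4 \left(- \frac{4}{5}\right) = - \frac{16}{5} \approx -3.2$)
$D{\left(l,G \right)} = - \frac{16}{5}$
$Q{\left(j,b \right)} = 8 b$ ($Q{\left(j,b \right)} = 8 \cdot 1 b = 8 b$)
$\left(-4 + 3\right) Q{\left(-3,g{\left(1,D{\left(0,-4 \right)} \right)} \right)} = \left(-4 + 3\right) 8 \left(\left(-3\right) \left(- \frac{16}{5}\right)\right) = - \frac{8 \cdot 48}{5} = \left(-1\right) \frac{384}{5} = - \frac{384}{5}$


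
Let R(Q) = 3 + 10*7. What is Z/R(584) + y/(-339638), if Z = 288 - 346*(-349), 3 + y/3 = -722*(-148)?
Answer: 41087061989/24793574 ≈ 1657.2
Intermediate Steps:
y = 320559 (y = -9 + 3*(-722*(-148)) = -9 + 3*106856 = -9 + 320568 = 320559)
Z = 121042 (Z = 288 + 120754 = 121042)
R(Q) = 73 (R(Q) = 3 + 70 = 73)
Z/R(584) + y/(-339638) = 121042/73 + 320559/(-339638) = 121042*(1/73) + 320559*(-1/339638) = 121042/73 - 320559/339638 = 41087061989/24793574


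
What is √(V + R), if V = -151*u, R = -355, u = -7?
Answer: 3*√78 ≈ 26.495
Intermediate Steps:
V = 1057 (V = -151*(-7) = 1057)
√(V + R) = √(1057 - 355) = √702 = 3*√78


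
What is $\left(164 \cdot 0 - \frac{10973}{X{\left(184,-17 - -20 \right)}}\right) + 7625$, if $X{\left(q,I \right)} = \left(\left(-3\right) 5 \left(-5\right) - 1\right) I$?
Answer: $\frac{1681777}{222} \approx 7575.6$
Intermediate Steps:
$X{\left(q,I \right)} = 74 I$ ($X{\left(q,I \right)} = \left(\left(-15\right) \left(-5\right) - 1\right) I = \left(75 - 1\right) I = 74 I$)
$\left(164 \cdot 0 - \frac{10973}{X{\left(184,-17 - -20 \right)}}\right) + 7625 = \left(164 \cdot 0 - \frac{10973}{74 \left(-17 - -20\right)}\right) + 7625 = \left(0 - \frac{10973}{74 \left(-17 + 20\right)}\right) + 7625 = \left(0 - \frac{10973}{74 \cdot 3}\right) + 7625 = \left(0 - \frac{10973}{222}\right) + 7625 = - \frac{10973}{222} + 7625 = \frac{1681777}{222}$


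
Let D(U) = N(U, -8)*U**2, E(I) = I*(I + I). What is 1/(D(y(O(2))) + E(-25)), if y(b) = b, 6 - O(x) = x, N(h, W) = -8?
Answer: 1/1122 ≈ 0.00089127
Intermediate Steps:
E(I) = 2*I**2 (E(I) = I*(2*I) = 2*I**2)
O(x) = 6 - x
D(U) = -8*U**2
1/(D(y(O(2))) + E(-25)) = 1/(-8*(6 - 1*2)**2 + 2*(-25)**2) = 1/(-8*(6 - 2)**2 + 2*625) = 1/(-8*4**2 + 1250) = 1/(-8*16 + 1250) = 1/(-128 + 1250) = 1/1122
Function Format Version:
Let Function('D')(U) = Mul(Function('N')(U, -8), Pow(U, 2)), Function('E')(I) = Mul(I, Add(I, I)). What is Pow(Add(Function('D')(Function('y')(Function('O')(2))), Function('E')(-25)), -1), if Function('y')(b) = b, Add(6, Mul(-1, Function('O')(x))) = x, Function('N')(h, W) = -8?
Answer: Rational(1, 1122) ≈ 0.00089127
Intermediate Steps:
Function('E')(I) = Mul(2, Pow(I, 2)) (Function('E')(I) = Mul(I, Mul(2, I)) = Mul(2, Pow(I, 2)))
Function('O')(x) = Add(6, Mul(-1, x))
Function('D')(U) = Mul(-8, Pow(U, 2))
Pow(Add(Function('D')(Function('y')(Function('O')(2))), Function('E')(-25)), -1) = Pow(Add(Mul(-8, Pow(Add(6, Mul(-1, 2)), 2)), Mul(2, Pow(-25, 2))), -1) = Pow(Add(Mul(-8, Pow(Add(6, -2), 2)), Mul(2, 625)), -1) = Pow(Add(Mul(-8, Pow(4, 2)), 1250), -1) = Pow(Add(Mul(-8, 16), 1250), -1) = Pow(Add(-128, 1250), -1) = Pow(1122, -1) = Rational(1, 1122)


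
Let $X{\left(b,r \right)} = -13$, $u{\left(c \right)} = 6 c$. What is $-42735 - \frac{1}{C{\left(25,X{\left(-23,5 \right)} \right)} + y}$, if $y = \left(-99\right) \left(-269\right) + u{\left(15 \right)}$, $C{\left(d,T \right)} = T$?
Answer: $- \frac{1141366381}{26708} \approx -42735.0$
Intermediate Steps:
$y = 26721$ ($y = \left(-99\right) \left(-269\right) + 6 \cdot 15 = 26631 + 90 = 26721$)
$-42735 - \frac{1}{C{\left(25,X{\left(-23,5 \right)} \right)} + y} = -42735 - \frac{1}{-13 + 26721} = -42735 - \frac{1}{26708} = - \frac{1141366381}{26708}$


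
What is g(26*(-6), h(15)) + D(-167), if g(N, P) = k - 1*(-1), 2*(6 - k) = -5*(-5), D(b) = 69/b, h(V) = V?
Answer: -1975/334 ≈ -5.9132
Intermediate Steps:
k = -13/2 (k = 6 - (-5)*(-5)/2 = 6 - ½*25 = 6 - 25/2 = -13/2 ≈ -6.5000)
g(N, P) = -11/2 (g(N, P) = -13/2 - 1*(-1) = -13/2 + 1 = -11/2)
g(26*(-6), h(15)) + D(-167) = -11/2 + 69/(-167) = -11/2 + 69*(-1/167) = -11/2 - 69/167 = -1975/334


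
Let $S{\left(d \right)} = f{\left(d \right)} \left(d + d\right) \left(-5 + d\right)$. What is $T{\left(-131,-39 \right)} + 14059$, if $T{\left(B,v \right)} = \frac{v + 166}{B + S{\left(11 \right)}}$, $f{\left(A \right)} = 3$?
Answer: $\frac{3725762}{265} \approx 14059.0$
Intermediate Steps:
$S{\left(d \right)} = 6 d \left(-5 + d\right)$ ($S{\left(d \right)} = 3 \left(d + d\right) \left(-5 + d\right) = 3 \cdot 2 d \left(-5 + d\right) = 6 d \left(-5 + d\right)$)
$T{\left(B,v \right)} = \frac{166 + v}{396 + B}$ ($T{\left(B,v \right)} = \frac{v + 166}{B + 6 \cdot 11 \left(-5 + 11\right)} = \frac{166 + v}{B + 6 \cdot 11 \cdot 6} = \frac{166 + v}{B + 396} = \frac{166 + v}{396 + B}$)
$T{\left(-131,-39 \right)} + 14059 = \frac{166 - 39}{396 - 131} + 14059 = \frac{1}{265} \cdot 127 + 14059 = \frac{127}{265} + 14059 = \frac{3725762}{265}$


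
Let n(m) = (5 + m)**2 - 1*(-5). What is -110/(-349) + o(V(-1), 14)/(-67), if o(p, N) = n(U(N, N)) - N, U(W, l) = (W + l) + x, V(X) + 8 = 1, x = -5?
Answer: -263105/23383 ≈ -11.252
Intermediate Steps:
V(X) = -7 (V(X) = -8 + 1 = -7)
U(W, l) = -5 + W + l (U(W, l) = (W + l) - 5 = -5 + W + l)
n(m) = 5 + (5 + m)**2 (n(m) = (5 + m)**2 + 5 = 5 + (5 + m)**2)
o(p, N) = 5 - N + 4*N**2 (o(p, N) = (5 + (5 + (-5 + N + N))**2) - N = (5 + (5 + (-5 + 2*N))**2) - N = (5 + (2*N)**2) - N = (5 + 4*N**2) - N = 5 - N + 4*N**2)
-110/(-349) + o(V(-1), 14)/(-67) = -110/(-349) + (5 - 1*14 + 4*14**2)/(-67) = -110*(-1/349) + (5 - 14 + 4*196)*(-1/67) = 110/349 + (5 - 14 + 784)*(-1/67) = 110/349 + 775*(-1/67) = 110/349 - 775/67 = -263105/23383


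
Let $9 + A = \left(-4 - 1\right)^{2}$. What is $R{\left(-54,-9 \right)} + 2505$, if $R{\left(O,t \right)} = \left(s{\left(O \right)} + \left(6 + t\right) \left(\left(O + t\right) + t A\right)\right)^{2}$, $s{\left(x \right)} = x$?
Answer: $323994$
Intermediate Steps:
$A = 16$ ($A = -9 + \left(-4 - 1\right)^{2} = -9 + \left(-5\right)^{2} = -9 + 25 = 16$)
$R{\left(O,t \right)} = \left(O + \left(6 + t\right) \left(O + 17 t\right)\right)^{2}$ ($R{\left(O,t \right)} = \left(O + \left(6 + t\right) \left(\left(O + t\right) + t 16\right)\right)^{2} = \left(O + \left(6 + t\right) \left(\left(O + t\right) + 16 t\right)\right)^{2} = \left(O + \left(6 + t\right) \left(O + 17 t\right)\right)^{2}$)
$R{\left(-54,-9 \right)} + 2505 = \left(7 \left(-54\right) + 17 \left(-9\right)^{2} + 102 \left(-9\right) - -486\right)^{2} + 2505 = \left(-378 + 17 \cdot 81 - 918 + 486\right)^{2} + 2505 = \left(-378 + 1377 - 918 + 486\right)^{2} + 2505 = 567^{2} + 2505 = 321489 + 2505 = 323994$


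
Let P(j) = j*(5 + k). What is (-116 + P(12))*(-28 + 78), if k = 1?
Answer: -2200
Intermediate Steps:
P(j) = 6*j (P(j) = j*(5 + 1) = j*6 = 6*j)
(-116 + P(12))*(-28 + 78) = (-116 + 6*12)*(-28 + 78) = (-116 + 72)*50 = -44*50 = -2200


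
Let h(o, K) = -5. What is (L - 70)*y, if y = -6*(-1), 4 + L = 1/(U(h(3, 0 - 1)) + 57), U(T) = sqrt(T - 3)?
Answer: 6*(-148*sqrt(2) + 4217*I)/(-57*I + 2*sqrt(2)) ≈ -443.9 - 0.0052105*I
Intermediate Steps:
U(T) = sqrt(-3 + T)
L = -4 + 1/(57 + 2*I*sqrt(2)) (L = -4 + 1/(sqrt(-3 - 5) + 57) = -4 + 1/(sqrt(-8) + 57) = -4 + 1/(2*I*sqrt(2) + 57) = -4 + 1/(57 + 2*I*sqrt(2)) ≈ -3.9825 - 0.00086841*I)
y = 6
(L - 70)*y = ((-8*sqrt(2) + 227*I)/(-57*I + 2*sqrt(2)) - 70)*6 = (-70 + (-8*sqrt(2) + 227*I)/(-57*I + 2*sqrt(2)))*6 = -420 + 6*(-8*sqrt(2) + 227*I)/(-57*I + 2*sqrt(2))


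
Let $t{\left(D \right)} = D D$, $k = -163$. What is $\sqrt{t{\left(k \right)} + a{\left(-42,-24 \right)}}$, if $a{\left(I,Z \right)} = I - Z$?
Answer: $\sqrt{26551} \approx 162.94$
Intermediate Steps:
$t{\left(D \right)} = D^{2}$
$\sqrt{t{\left(k \right)} + a{\left(-42,-24 \right)}} = \sqrt{\left(-163\right)^{2} - 18} = \sqrt{26569 + \left(-42 + 24\right)} = \sqrt{26569 - 18} = \sqrt{26551}$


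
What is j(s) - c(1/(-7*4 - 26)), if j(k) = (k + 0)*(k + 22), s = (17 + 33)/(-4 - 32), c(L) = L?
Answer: -9269/324 ≈ -28.608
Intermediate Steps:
s = -25/18 (s = 50/(-36) = 50*(-1/36) = -25/18 ≈ -1.3889)
j(k) = k*(22 + k)
j(s) - c(1/(-7*4 - 26)) = -25*(22 - 25/18)/18 - 1/(-7*4 - 26) = -25/18*371/18 - 1/(-28 - 26) = -9275/324 - 1/(-54) = -9275/324 - 1*(-1/54) = -9275/324 + 1/54 = -9269/324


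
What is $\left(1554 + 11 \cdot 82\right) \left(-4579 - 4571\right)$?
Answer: $-22472400$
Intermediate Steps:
$\left(1554 + 11 \cdot 82\right) \left(-4579 - 4571\right) = \left(1554 + 902\right) \left(-9150\right) = 2456 \left(-9150\right) = -22472400$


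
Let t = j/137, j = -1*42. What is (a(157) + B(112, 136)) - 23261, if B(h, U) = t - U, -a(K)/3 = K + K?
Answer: -3334485/137 ≈ -24339.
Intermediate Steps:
j = -42
t = -42/137 ≈ -0.30657
a(K) = -6*K (a(K) = -3*(K + K) = -6*K)
B(h, U) = -42/137 - U
(a(157) + B(112, 136)) - 23261 = (-6*157 + (-42/137 - 1*136)) - 23261 = (-942 + (-42/137 - 136)) - 23261 = (-942 - 18674/137) - 23261 = -147728/137 - 23261 = -3334485/137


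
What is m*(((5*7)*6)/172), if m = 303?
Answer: 31815/86 ≈ 369.94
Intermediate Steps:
m*(((5*7)*6)/172) = 303*(((5*7)*6)/172) = 303*((35*6)*(1/172)) = 303*(210*(1/172)) = 303*(105/86) = 31815/86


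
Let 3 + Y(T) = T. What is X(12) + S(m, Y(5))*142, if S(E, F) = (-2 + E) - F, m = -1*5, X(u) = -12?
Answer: -1290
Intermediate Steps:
Y(T) = -3 + T
m = -5
S(E, F) = -2 + E - F
X(12) + S(m, Y(5))*142 = -12 + (-2 - 5 - (-3 + 5))*142 = -12 + (-2 - 5 - 1*2)*142 = -12 + (-2 - 5 - 2)*142 = -12 - 9*142 = -12 - 1278 = -1290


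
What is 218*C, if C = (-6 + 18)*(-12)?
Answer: -31392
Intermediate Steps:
C = -144 (C = 12*(-12) = -144)
218*C = 218*(-144) = -31392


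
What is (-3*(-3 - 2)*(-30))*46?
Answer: -20700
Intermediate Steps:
(-3*(-3 - 2)*(-30))*46 = (-3*(-5)*(-30))*46 = (15*(-30))*46 = -450*46 = -20700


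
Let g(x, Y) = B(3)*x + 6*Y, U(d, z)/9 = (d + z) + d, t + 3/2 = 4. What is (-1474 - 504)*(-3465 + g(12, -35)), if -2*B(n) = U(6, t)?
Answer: 8817924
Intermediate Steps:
t = 5/2 (t = -3/2 + 4 = 5/2 ≈ 2.5000)
U(d, z) = 9*z + 18*d (U(d, z) = 9*((d + z) + d) = 9*(z + 2*d) = 9*z + 18*d)
B(n) = -261/4 (B(n) = -(9*(5/2) + 18*6)/2 = -(45/2 + 108)/2 = -½*261/2 = -261/4)
g(x, Y) = 6*Y - 261*x/4 (g(x, Y) = -261*x/4 + 6*Y = 6*Y - 261*x/4)
(-1474 - 504)*(-3465 + g(12, -35)) = (-1474 - 504)*(-3465 + (6*(-35) - 261/4*12)) = -1978*(-3465 + (-210 - 783)) = -1978*(-3465 - 993) = -1978*(-4458) = 8817924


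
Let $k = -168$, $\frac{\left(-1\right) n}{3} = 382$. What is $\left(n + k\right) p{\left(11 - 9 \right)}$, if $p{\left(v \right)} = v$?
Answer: $-2628$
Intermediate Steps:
$n = -1146$ ($n = \left(-3\right) 382 = -1146$)
$\left(n + k\right) p{\left(11 - 9 \right)} = \left(-1146 - 168\right) \left(11 - 9\right) = - 1314 \left(11 - 9\right) = \left(-1314\right) 2 = -2628$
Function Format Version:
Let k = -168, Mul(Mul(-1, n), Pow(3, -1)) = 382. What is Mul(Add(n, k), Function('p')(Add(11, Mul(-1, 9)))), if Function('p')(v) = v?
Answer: -2628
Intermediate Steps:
n = -1146 (n = Mul(-3, 382) = -1146)
Mul(Add(n, k), Function('p')(Add(11, Mul(-1, 9)))) = Mul(Add(-1146, -168), Add(11, Mul(-1, 9))) = Mul(-1314, Add(11, -9)) = Mul(-1314, 2) = -2628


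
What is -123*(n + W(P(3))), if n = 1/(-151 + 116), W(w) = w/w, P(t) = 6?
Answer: -4182/35 ≈ -119.49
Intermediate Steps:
W(w) = 1
n = -1/35 (n = 1/(-35) = -1/35 ≈ -0.028571)
-123*(n + W(P(3))) = -123*(-1/35 + 1) = -123*34/35 = -4182/35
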